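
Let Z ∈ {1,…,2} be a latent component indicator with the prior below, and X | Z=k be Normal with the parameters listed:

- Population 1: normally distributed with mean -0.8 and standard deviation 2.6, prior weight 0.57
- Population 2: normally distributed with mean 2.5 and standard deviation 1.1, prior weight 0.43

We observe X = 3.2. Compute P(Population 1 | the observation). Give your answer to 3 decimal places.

P(component k | x) = w_k·f_k(x) / marginal(x), where marginal(x) = Σ_j w_j·f_j(x).
Evaluate each component's likelihood at the observed value:
  f_1 = 0.0469871
  f_2 = 0.296198
Unnormalised posteriors:
  w_1·f_1 = 0.57 × 0.0469871 = 0.0267827
  w_2·f_2 = 0.43 × 0.296198 = 0.127365
Marginal: 0.0267827 + 0.127365 = 0.154148
P(Population 1 | 3.2) ≈ 0.174

0.174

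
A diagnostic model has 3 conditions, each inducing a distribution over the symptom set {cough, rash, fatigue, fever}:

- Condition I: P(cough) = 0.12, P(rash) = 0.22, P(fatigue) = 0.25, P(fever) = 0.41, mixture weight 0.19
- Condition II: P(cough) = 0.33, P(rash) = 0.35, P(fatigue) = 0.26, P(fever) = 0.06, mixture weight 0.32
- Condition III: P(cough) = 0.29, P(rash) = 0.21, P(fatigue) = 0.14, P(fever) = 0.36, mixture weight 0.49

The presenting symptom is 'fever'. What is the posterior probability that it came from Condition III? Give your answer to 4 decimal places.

The responsibility of component k is π_k f_k(x) divided by Σ_j π_j f_j(x).
Categorical probabilities:
  f_I = 0.41
  f_II = 0.06
  f_III = 0.36
Unnormalised posteriors:
  π_I·f_I = 0.19 × 0.41 = 0.0779
  π_II·f_II = 0.32 × 0.06 = 0.0192
  π_III·f_III = 0.49 × 0.36 = 0.1764
Evidence: 0.0779 + 0.0192 + 0.1764 = 0.2735
P(Condition III | x) ≈ 0.6450

0.6450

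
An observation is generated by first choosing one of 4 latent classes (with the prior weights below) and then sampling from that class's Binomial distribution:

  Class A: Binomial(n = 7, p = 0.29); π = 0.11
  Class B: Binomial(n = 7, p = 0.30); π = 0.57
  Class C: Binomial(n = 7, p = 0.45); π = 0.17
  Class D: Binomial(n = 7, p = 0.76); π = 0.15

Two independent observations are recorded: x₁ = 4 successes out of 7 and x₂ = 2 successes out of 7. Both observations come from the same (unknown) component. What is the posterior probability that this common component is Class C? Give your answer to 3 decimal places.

P(component k | x) = P(Z=k)·f_k(x) / marginal(x), where marginal(x) = Σ_j P(Z=j)·f_j(x).
Since both observations come from the same component, the likelihood for component k is f_k(x₁)·f_k(x₂).
  L_A = [0.0886003] × [0.318645] = 0.028232
  L_B = [0.0972405] × [0.317652] = 0.0308887
  L_C = [0.238785] × [0.214022] = 0.0511051
  L_D = [0.16142] × [0.00965834] = 0.00155905
Multiply by the mixture weights:
  P(Z=A)·L_A = 0.11 × 0.028232 = 0.00310552
  P(Z=B)·L_B = 0.57 × 0.0308887 = 0.0176065
  P(Z=C)·L_C = 0.17 × 0.0511051 = 0.00868786
  P(Z=D)·L_D = 0.15 × 0.00155905 = 0.000233857
Denominator: 0.00310552 + 0.0176065 + 0.00868786 + 0.000233857 = 0.0296338
P(Class C | data) ≈ 0.293

0.293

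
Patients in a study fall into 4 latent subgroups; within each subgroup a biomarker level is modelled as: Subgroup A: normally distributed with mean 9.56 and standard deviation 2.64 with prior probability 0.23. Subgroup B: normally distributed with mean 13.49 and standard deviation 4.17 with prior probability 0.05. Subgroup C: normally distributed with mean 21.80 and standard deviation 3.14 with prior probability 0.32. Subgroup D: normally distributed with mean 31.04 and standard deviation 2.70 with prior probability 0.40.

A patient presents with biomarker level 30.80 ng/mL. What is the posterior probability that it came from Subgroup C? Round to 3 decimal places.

By Bayes' theorem, P(k | x) = w_k f_k(x) / Σ_j w_j f_j(x).
Component likelihoods at x = 30.80 ng/mL:
  f_A = (1/(2.64·√(2π)))·exp(−(30.80−9.56)²/(2·2.64²)) = 0.151115·exp(-32.36467) = 1.32895e-15
  f_B = (1/(4.17·√(2π)))·exp(−(30.80−13.49)²/(2·4.17²)) = 0.095670·exp(-8.61573) = 1.73385e-05
  f_C = (1/(3.14·√(2π)))·exp(−(30.80−21.80)²/(2·3.14²)) = 0.127052·exp(-4.10767) = 0.00208949
  f_D = (1/(2.70·√(2π)))·exp(−(30.80−31.04)²/(2·2.70²)) = 0.147756·exp(-0.00395) = 0.147174
Weight by the priors:
  w_A·f_A = 0.23 × 1.32895e-15 = 3.05659e-16
  w_B·f_B = 0.05 × 1.73385e-05 = 8.66923e-07
  w_C·f_C = 0.32 × 0.00208949 = 0.000668638
  w_D·f_D = 0.40 × 0.147174 = 0.0588695
Sum: 3.05659e-16 + 8.66923e-07 + 0.000668638 + 0.0588695 = 0.059539
Responsibility of Subgroup C: 0.000668638 / 0.059539 ≈ 0.011

0.011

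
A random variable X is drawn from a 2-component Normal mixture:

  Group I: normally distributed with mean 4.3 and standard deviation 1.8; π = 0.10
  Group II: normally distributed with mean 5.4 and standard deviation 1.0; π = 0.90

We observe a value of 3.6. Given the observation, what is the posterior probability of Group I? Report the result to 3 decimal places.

0.224

Apply Bayes' rule: the posterior for each component is proportional to its prior times its likelihood at x.
Normal densities:
  p_I = 0.205493
  p_II = 0.0789502
Weight by the priors:
  π_I·p_I = 0.10 × 0.205493 = 0.0205493
  π_II·p_II = 0.90 × 0.0789502 = 0.0710551
Denominator: 0.0205493 + 0.0710551 = 0.0916045
So the posterior for Group I is 0.0205493 / 0.0916045 ≈ 0.224.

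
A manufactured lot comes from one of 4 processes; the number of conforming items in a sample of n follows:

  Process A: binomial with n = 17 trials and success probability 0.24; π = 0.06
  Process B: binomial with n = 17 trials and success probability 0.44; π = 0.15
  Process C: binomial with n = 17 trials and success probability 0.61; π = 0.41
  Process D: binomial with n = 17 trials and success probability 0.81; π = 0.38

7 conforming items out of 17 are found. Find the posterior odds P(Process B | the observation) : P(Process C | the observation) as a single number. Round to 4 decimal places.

Since P(k|x) ∝ w_k f_k(x), the posterior odds are w_i f_i(x) / (w_j f_j(x)).
Component likelihoods at x = 7 conforming items out of 17:
  L_A = C(17,7)·0.24^7·0.76^10 = 19448·4.58647e-05·0.0642889 = 0.0573442
  L_B = C(17,7)·0.44^7·0.56^10 = 19448·0.00319278·0.00303305 = 0.188332
  L_C = C(17,7)·0.61^7·0.39^10 = 19448·0.0314274·8.14041e-05 = 0.0497542
  L_D = C(17,7)·0.81^7·0.19^10 = 19448·0.228768·6.13107e-08 = 0.000272776
Odds = (0.15/0.41) × (0.188332/0.0497542) = 0.365854 × 3.78525 ≈ 1.3848

1.3848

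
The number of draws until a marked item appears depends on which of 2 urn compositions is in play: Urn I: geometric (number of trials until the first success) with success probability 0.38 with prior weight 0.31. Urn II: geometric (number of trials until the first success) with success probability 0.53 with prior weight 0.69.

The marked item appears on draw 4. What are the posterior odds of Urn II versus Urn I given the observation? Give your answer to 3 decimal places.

Posterior odds = (π_i f_i(x)) / (π_j f_j(x)); the normalising sum cancels.
Evaluate each component's likelihood at the observed value:
  p_I = 0.38·(1−0.38)^3 = 0.38·0.238328 = 0.0905646
  p_II = 0.53·(1−0.53)^3 = 0.53·0.103823 = 0.0550262
Odds = (0.69/0.31) × (0.0550262/0.0905646) = 2.22581 × 0.60759 ≈ 1.352

1.352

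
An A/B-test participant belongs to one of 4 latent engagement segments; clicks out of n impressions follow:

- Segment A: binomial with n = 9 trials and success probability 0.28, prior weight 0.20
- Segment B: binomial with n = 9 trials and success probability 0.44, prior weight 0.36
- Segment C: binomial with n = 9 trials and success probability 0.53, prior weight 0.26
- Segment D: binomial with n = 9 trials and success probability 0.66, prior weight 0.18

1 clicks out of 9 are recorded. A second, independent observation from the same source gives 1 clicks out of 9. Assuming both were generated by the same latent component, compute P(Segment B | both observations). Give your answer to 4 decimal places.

Apply Bayes' rule: the posterior for each component is proportional to its prior times its likelihood at x.
Since both observations come from the same component, the likelihood for component k is f_k(x₁)·f_k(x₂).
  f_A = [C(9,1)·0.28^1·0.72^8 = 9·0.28·0.0722204 = 0.181995] × [0.181995] = 0.0331223
  f_B = [C(9,1)·0.44^1·0.56^8 = 9·0.44·0.00967173 = 0.0383001] × [0.0383001] = 0.00146689
  f_C = [C(9,1)·0.53^1·0.47^8 = 9·0.53·0.00238113 = 0.011358] × [0.011358] = 0.000129004
  f_D = [C(9,1)·0.66^1·0.34^8 = 9·0.66·0.000178579 = 0.00106076] × [0.00106076] = 1.12522e-06
Unnormalised posteriors:
  P(Z=A)·f_A = 0.20 × 0.0331223 = 0.00662447
  P(Z=B)·f_B = 0.36 × 0.00146689 = 0.000528082
  P(Z=C)·f_C = 0.26 × 0.000129004 = 3.3541e-05
  P(Z=D)·f_D = 0.18 × 1.12522e-06 = 2.02539e-07
Marginal: 0.00662447 + 0.000528082 + 3.3541e-05 + 2.02539e-07 = 0.00718629
So the posterior for Segment B is 0.000528082 / 0.00718629 ≈ 0.0735.

0.0735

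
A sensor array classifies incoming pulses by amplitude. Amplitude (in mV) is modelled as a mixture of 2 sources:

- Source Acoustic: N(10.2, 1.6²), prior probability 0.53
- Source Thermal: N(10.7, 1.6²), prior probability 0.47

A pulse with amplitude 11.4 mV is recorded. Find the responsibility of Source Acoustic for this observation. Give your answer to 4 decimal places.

0.4837

P(component k | x) = P(Z=k)·f_k(x) / marginal(x), where marginal(x) = Σ_j P(Z=j)·f_j(x).
Normal densities:
  L_Acoustic = 0.188211
  L_Thermal = 0.226583
Weight by the priors:
  P(Z=Acoustic)·L_Acoustic = 0.53 × 0.188211 = 0.0997518
  P(Z=Thermal)·L_Thermal = 0.47 × 0.226583 = 0.106494
Evidence: 0.0997518 + 0.106494 = 0.206246
P(Source Acoustic | x) = 0.0997518 / 0.206246 ≈ 0.4837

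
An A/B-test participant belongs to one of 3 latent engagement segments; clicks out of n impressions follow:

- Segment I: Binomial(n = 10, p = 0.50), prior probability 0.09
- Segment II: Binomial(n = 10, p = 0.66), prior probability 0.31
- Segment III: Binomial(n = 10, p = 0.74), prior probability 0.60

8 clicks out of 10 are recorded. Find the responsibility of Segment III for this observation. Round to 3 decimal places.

By Bayes' theorem, P(k | x) = π_k f_k(x) / Σ_j π_j f_j(x).
Component likelihoods at x = 8 clicks out of 10:
  f_I = 0.0439453
  f_II = 0.187293
  f_III = 0.273535
Multiply by the mixture weights:
  π_I·f_I = 0.09 × 0.0439453 = 0.00395508
  π_II·f_II = 0.31 × 0.187293 = 0.0580609
  π_III·f_III = 0.60 × 0.273535 = 0.164121
Marginal: 0.00395508 + 0.0580609 + 0.164121 = 0.226137
So the posterior for Segment III is 0.164121 / 0.226137 ≈ 0.726.

0.726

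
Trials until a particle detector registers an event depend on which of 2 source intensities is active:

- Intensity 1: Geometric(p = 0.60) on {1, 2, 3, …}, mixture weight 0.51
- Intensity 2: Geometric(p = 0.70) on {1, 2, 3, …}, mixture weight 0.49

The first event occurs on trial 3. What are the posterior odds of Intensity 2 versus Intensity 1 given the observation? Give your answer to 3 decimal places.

0.631

Since P(k|x) ∝ π_k f_k(x), the posterior odds are π_i f_i(x) / (π_j f_j(x)).
Component likelihoods at x = 3:
  f_1 = 0.60·(1−0.60)^2 = 0.60·0.16 = 0.096
  f_2 = 0.70·(1−0.70)^2 = 0.70·0.09 = 0.063
Posterior odds = (π_2·f_2) / (π_1·f_1) = (0.49·0.063) / (0.51·0.096) = 0.03087 / 0.04896 ≈ 0.631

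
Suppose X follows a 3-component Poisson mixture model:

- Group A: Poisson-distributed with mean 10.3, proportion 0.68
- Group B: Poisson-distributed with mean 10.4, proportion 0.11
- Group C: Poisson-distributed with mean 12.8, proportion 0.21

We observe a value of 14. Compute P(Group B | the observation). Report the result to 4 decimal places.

0.0986

The responsibility of component k is w_k f_k(x) divided by Σ_j w_j f_j(x).
Component likelihoods at x = 14:
  p_A = e^(−10.3)·10.3^14/14! = 0.0583552
  p_B = e^(−10.4)·10.4^14/14! = 0.0604499
  p_C = e^(−12.8)·12.8^14/14! = 0.10036
Multiply by the mixture weights:
  w_A·p_A = 0.68 × 0.0583552 = 0.0396815
  w_B·p_B = 0.11 × 0.0604499 = 0.00664949
  w_C·p_C = 0.21 × 0.10036 = 0.0210757
Evidence: 0.0396815 + 0.00664949 + 0.0210757 = 0.0674067
P(Group B | 14) ≈ 0.0986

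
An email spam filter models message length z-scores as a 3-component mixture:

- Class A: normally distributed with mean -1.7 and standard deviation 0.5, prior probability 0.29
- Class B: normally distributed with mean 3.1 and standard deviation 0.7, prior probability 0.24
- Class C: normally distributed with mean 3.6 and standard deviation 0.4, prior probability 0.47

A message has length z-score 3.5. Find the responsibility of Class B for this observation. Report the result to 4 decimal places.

0.2036

The responsibility of component k is w_k f_k(x) divided by Σ_j w_j f_j(x).
Component likelihoods at x = 3.5:
  p_A = (1/(0.5·√(2π)))·exp(−(3.5−-1.7)²/(2·0.5²)) = 0.797885·exp(-54.08000) = 2.60192e-24
  p_B = (1/(0.7·√(2π)))·exp(−(3.5−3.1)²/(2·0.7²)) = 0.569918·exp(-0.16327) = 0.484068
  p_C = (1/(0.4·√(2π)))·exp(−(3.5−3.6)²/(2·0.4²)) = 0.997356·exp(-0.03125) = 0.96667
Multiply by the mixture weights:
  w_A·p_A = 0.29 × 2.60192e-24 = 7.54558e-25
  w_B·p_B = 0.24 × 0.484068 = 0.116176
  w_C·p_C = 0.47 × 0.96667 = 0.454335
Denominator: 7.54558e-25 + 0.116176 + 0.454335 = 0.570511
Responsibility of Class B: 0.116176 / 0.570511 ≈ 0.2036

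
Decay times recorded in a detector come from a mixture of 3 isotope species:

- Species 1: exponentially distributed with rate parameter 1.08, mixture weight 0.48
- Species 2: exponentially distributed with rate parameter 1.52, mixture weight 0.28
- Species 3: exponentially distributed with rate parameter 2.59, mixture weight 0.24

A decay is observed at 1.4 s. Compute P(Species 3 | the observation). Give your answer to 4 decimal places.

P(component k | x) = π_k·f_k(x) / marginal(x), where marginal(x) = Σ_j π_j·f_j(x).
Evaluate each component's likelihood at the observed value:
  p_1 = 1.08·e^(−1.08·1.4) = 1.08·e^(−1.5120) = 0.238106
  p_2 = 1.52·e^(−1.52·1.4) = 1.52·e^(−2.1280) = 0.180994
  p_3 = 2.59·e^(−2.59·1.4) = 2.59·e^(−3.6260) = 0.0689522
Weight by the priors:
  π_1·p_1 = 0.48 × 0.238106 = 0.114291
  π_2·p_2 = 0.28 × 0.180994 = 0.0506784
  π_3·p_3 = 0.24 × 0.0689522 = 0.0165485
Denominator: 0.114291 + 0.0506784 + 0.0165485 = 0.181518
So the posterior for Species 3 is 0.0165485 / 0.181518 ≈ 0.0912.

0.0912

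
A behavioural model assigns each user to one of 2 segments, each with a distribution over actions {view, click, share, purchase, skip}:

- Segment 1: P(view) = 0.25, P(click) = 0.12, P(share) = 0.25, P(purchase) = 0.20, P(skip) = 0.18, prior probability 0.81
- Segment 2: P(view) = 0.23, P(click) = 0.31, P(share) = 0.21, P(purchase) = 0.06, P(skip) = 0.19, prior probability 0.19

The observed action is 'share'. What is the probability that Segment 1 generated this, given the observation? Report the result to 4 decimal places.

0.8354

The responsibility of component k is P(Z=k) f_k(x) divided by Σ_j P(Z=j) f_j(x).
Categorical probabilities:
  p_1 = 0.25
  p_2 = 0.21
Multiply by the mixture weights:
  P(Z=1)·p_1 = 0.81 × 0.25 = 0.2025
  P(Z=2)·p_2 = 0.19 × 0.21 = 0.0399
Denominator: 0.2025 + 0.0399 = 0.2424
So the posterior for Segment 1 is 0.2025 / 0.2424 ≈ 0.8354.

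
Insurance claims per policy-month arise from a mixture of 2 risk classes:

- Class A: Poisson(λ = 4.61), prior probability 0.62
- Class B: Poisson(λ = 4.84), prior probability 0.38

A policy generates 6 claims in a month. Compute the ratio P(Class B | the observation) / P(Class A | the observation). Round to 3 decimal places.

The posterior odds equal the prior odds times the likelihood ratio: (π_i/π_j)·(f_i(x)/f_j(x)).
Component likelihoods at x = 6 claims:
  f_A = e^(−4.61)·4.61^6/6! = 0.132671
  f_B = e^(−4.84)·4.84^6/6! = 0.141174
0.0536461 / 0.0822559 ≈ 0.652

0.652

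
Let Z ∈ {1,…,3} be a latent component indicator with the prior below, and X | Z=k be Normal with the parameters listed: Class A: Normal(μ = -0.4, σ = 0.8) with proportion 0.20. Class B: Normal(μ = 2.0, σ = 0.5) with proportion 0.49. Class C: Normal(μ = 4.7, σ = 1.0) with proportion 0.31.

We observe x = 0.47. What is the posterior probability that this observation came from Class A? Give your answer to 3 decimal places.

0.938

Apply Bayes' rule: the posterior for each component is proportional to its prior times its likelihood at x.
Evaluate each component's likelihood at the observed value:
  L_A = 0.276064
  L_B = 0.00739027
  L_C = 5.19417e-05
Weight by the priors:
  w_A·L_A = 0.20 × 0.276064 = 0.0552128
  w_B·L_B = 0.49 × 0.00739027 = 0.00362123
  w_C·L_C = 0.31 × 5.19417e-05 = 1.61019e-05
Sum: 0.0552128 + 0.00362123 + 1.61019e-05 = 0.0588501
P(Class A | data) ≈ 0.938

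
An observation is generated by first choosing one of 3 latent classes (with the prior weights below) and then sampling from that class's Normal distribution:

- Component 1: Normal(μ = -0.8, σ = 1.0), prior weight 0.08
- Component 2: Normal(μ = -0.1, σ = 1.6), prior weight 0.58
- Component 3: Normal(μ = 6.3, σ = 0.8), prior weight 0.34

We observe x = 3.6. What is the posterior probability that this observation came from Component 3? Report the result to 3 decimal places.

The responsibility of component k is P(Z=k) f_k(x) divided by Σ_j P(Z=j) f_j(x).
Evaluate each component's likelihood at the observed value:
  f_1 = (1/(1.0·√(2π)))·exp(−(3.6−-0.8)²/(2·1.0²)) = 0.398942·exp(-9.68000) = 2.49425e-05
  f_2 = (1/(1.6·√(2π)))·exp(−(3.6−-0.1)²/(2·1.6²)) = 0.249339·exp(-2.67383) = 0.0172013
  f_3 = (1/(0.8·√(2π)))·exp(−(3.6−6.3)²/(2·0.8²)) = 0.498678·exp(-5.69531) = 0.0016764
Prior × likelihood for each component:
  P(Z=1)·f_1 = 0.08 × 2.49425e-05 = 1.9954e-06
  P(Z=2)·f_2 = 0.58 × 0.0172013 = 0.00997675
  P(Z=3)·f_3 = 0.34 × 0.0016764 = 0.000569976
Denominator: 1.9954e-06 + 0.00997675 + 0.000569976 = 0.0105487
So the posterior for Component 3 is 0.000569976 / 0.0105487 ≈ 0.054.

0.054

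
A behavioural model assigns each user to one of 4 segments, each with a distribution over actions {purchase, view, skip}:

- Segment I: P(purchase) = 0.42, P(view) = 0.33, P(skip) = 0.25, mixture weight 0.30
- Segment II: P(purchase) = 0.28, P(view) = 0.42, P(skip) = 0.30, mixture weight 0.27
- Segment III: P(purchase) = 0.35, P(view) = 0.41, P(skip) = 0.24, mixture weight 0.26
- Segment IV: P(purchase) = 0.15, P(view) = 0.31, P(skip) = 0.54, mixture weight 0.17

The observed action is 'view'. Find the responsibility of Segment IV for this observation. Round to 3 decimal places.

P(component k | x) = w_k·f_k(x) / marginal(x), where marginal(x) = Σ_j w_j·f_j(x).
Categorical probabilities:
  f_I = P(view | comp) = 0.33
  f_II = P(view | comp) = 0.42
  f_III = P(view | comp) = 0.41
  f_IV = P(view | comp) = 0.31
Weight by the priors:
  w_I·f_I = 0.30 × 0.33 = 0.099
  w_II·f_II = 0.27 × 0.42 = 0.1134
  w_III·f_III = 0.26 × 0.41 = 0.1066
  w_IV·f_IV = 0.17 × 0.31 = 0.0527
Sum: 0.099 + 0.1134 + 0.1066 + 0.0527 = 0.3717
P(Segment IV | 'view') ≈ 0.142

0.142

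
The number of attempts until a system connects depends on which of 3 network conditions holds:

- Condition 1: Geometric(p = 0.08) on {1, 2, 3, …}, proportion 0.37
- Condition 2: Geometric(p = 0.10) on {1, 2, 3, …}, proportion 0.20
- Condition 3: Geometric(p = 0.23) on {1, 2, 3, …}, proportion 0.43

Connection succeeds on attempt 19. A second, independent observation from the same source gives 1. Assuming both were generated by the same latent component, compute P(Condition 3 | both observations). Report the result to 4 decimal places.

By Bayes' theorem, P(k | x) = π_k f_k(x) / Σ_j π_j f_j(x).
Since both observations come from the same component, the likelihood for component k is f_k(x₁)·f_k(x₂).
  f_1 = [0.08·(1−0.08)^18 = 0.08·0.222936 = 0.0178349] × [0.08] = 0.00142679
  f_2 = [0.10·(1−0.10)^18 = 0.10·0.150095 = 0.0150095] × [0.1] = 0.00150095
  f_3 = [0.23·(1−0.23)^18 = 0.23·0.00905384 = 0.00208238] × [0.23] = 0.000478948
Prior × likelihood for each component:
  π_1·f_1 = 0.37 × 0.00142679 = 0.000527913
  π_2·f_2 = 0.20 × 0.00150095 = 0.000300189
  π_3·f_3 = 0.43 × 0.000478948 = 0.000205948
Sum: 0.000527913 + 0.000300189 + 0.000205948 = 0.00103405
Responsibility of Condition 3: 0.000205948 / 0.00103405 ≈ 0.1992

0.1992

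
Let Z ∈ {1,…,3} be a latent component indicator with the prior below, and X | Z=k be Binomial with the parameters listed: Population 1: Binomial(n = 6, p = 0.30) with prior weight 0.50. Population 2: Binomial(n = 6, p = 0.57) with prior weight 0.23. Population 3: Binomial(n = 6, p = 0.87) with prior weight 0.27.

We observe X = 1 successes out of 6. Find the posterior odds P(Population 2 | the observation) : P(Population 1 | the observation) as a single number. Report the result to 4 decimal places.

The posterior odds equal the prior odds times the likelihood ratio: (π_i/π_j)·(f_i(x)/f_j(x)).
Evaluate each component's likelihood at the observed value:
  f_1 = 0.302526
  f_2 = 0.0502769
  f_3 = 0.000193815
0.0115637 / 0.151263 ≈ 0.0764

0.0764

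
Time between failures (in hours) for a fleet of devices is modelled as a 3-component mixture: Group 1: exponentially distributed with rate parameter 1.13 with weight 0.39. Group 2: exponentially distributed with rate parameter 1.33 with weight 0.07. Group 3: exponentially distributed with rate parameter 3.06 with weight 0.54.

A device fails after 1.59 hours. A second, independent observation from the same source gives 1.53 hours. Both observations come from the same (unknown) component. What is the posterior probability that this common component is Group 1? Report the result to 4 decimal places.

0.8637

Posterior ∝ prior × likelihood, so P(k | x) ∝ π_k f_k(x); normalise over all components.
Since both observations come from the same component, the likelihood for component k is f_k(x₁)·f_k(x₂).
  f_1 = [0.187405] × [0.200552] = 0.0375845
  f_2 = [0.16049] × [0.173822] = 0.0278968
  f_3 = [0.0235888] × [0.0283427] = 0.00066857
Unnormalised posteriors:
  π_1·f_1 = 0.39 × 0.0375845 = 0.0146579
  π_2·f_2 = 0.07 × 0.0278968 = 0.00195278
  π_3·f_3 = 0.54 × 0.00066857 = 0.000361028
Sum: 0.0146579 + 0.00195278 + 0.000361028 = 0.0169717
Responsibility of Group 1: 0.0146579 / 0.0169717 ≈ 0.8637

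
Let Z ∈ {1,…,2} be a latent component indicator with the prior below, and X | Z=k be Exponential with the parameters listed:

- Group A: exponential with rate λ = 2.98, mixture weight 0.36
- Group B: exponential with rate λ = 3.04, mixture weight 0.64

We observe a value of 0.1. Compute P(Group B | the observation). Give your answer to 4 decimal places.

P(component k | x) = P(Z=k)·f_k(x) / marginal(x), where marginal(x) = Σ_j P(Z=j)·f_j(x).
Exponential densities:
  p_A = 2.21206
  p_B = 2.2431
Weight by the priors:
  P(Z=A)·p_A = 0.36 × 2.21206 = 0.796341
  P(Z=B)·p_B = 0.64 × 2.2431 = 1.43558
Normaliser: 0.796341 + 1.43558 = 2.23192
P(Group B | data) = 1.43558 / 2.23192 ≈ 0.6432

0.6432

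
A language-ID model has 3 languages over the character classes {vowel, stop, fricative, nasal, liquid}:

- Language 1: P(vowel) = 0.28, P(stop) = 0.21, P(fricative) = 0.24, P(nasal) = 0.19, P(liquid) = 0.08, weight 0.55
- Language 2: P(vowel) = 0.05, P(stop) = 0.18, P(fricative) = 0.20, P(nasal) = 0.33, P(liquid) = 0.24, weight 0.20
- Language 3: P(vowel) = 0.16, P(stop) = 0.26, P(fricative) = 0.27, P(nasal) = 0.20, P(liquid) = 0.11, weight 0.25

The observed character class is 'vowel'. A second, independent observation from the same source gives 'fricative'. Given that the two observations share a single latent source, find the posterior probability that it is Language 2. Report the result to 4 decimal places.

0.0402

The responsibility of component k is π_k f_k(x) divided by Σ_j π_j f_j(x).
Since both observations come from the same component, the likelihood for component k is f_k(x₁)·f_k(x₂).
  L_1 = [P(vowel | comp) = 0.28] × [0.24] = 0.0672
  L_2 = [P(vowel | comp) = 0.05] × [0.2] = 0.01
  L_3 = [P(vowel | comp) = 0.16] × [0.27] = 0.0432
Weight by the priors:
  π_1·L_1 = 0.55 × 0.0672 = 0.03696
  π_2·L_2 = 0.20 × 0.01 = 0.002
  π_3·L_3 = 0.25 × 0.0432 = 0.0108
Normaliser: 0.03696 + 0.002 + 0.0108 = 0.04976
So the posterior for Language 2 is 0.002 / 0.04976 ≈ 0.0402.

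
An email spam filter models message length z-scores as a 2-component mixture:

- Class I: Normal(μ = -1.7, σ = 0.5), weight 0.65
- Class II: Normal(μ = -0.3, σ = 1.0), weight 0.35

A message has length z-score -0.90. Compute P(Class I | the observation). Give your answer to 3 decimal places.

0.553

Apply Bayes' rule: the posterior for each component is proportional to its prior times its likelihood at x.
Normal densities:
  L_I = (1/(0.5·√(2π)))·exp(−(-0.90−-1.7)²/(2·0.5²)) = 0.797885·exp(-1.28000) = 0.221842
  L_II = (1/(1.0·√(2π)))·exp(−(-0.90−-0.3)²/(2·1.0²)) = 0.398942·exp(-0.18000) = 0.333225
Prior × likelihood for each component:
  π_I·L_I = 0.65 × 0.221842 = 0.144197
  π_II·L_II = 0.35 × 0.333225 = 0.116629
Evidence: 0.144197 + 0.116629 = 0.260826
P(Class I | data) = 0.144197 / 0.260826 ≈ 0.553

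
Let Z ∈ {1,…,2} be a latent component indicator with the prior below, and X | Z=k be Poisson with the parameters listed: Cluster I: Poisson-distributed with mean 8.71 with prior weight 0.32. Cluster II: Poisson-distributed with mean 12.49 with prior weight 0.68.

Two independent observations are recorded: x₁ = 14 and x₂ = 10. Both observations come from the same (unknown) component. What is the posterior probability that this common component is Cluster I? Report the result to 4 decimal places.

0.1365

Apply Bayes' rule: the posterior for each component is proportional to its prior times its likelihood at x.
Since both observations come from the same component, the likelihood for component k is f_k(x₁)·f_k(x₂).
  L_I = [e^(−8.71)·8.71^14/14! = 0.0273616] × [0.114212] = 0.00312503
  L_II = [e^(−12.49)·12.49^14/14! = 0.0970795] × [0.0958348] = 0.0093036
Prior × likelihood for each component:
  w_I·L_I = 0.32 × 0.00312503 = 0.00100001
  w_II·L_II = 0.68 × 0.0093036 = 0.00632645
Normaliser: 0.00100001 + 0.00632645 = 0.00732646
P(Cluster I | data) = 0.00100001 / 0.00732646 ≈ 0.1365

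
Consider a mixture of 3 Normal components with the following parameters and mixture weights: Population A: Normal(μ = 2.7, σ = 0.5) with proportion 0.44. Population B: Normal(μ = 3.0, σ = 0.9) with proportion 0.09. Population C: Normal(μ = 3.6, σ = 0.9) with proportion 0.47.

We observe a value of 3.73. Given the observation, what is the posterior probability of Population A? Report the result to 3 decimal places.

0.152

Apply Bayes' rule: the posterior for each component is proportional to its prior times its likelihood at x.
Component likelihoods at x = 3.73:
  p_A = 0.0955991
  p_B = 0.319011
  p_C = 0.438669
Multiply by the mixture weights:
  π_A·p_A = 0.44 × 0.0955991 = 0.0420636
  π_B·p_B = 0.09 × 0.319011 = 0.028711
  π_C·p_C = 0.47 × 0.438669 = 0.206174
Marginal: 0.0420636 + 0.028711 + 0.206174 = 0.276949
Responsibility of Population A: 0.0420636 / 0.276949 ≈ 0.152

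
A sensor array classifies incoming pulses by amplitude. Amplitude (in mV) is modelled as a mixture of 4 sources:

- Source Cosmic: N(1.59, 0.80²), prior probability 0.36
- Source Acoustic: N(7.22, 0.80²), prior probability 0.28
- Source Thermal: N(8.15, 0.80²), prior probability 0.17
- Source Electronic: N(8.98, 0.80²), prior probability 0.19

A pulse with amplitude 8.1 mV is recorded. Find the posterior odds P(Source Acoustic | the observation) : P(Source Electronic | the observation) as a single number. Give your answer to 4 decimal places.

Only the two components matter; the odds are (π_i f_i(x)) / (π_j f_j(x)).
Component likelihoods at x = 8.1 mV:
  L_Cosmic = 2.08242e-15
  L_Acoustic = 0.272315
  L_Thermal = 0.497705
  L_Electronic = 0.272315
Odds = (0.28/0.19) × (0.272315/0.272315) = 1.47368 × 1 ≈ 1.4737

1.4737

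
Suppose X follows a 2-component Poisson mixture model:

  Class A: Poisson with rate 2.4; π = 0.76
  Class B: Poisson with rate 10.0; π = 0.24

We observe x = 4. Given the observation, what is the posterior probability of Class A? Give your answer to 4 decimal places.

0.9545

Apply Bayes' rule: the posterior for each component is proportional to its prior times its likelihood at x.
Evaluate each component's likelihood at the observed value:
  L_A = e^(−2.4)·2.4^4/4! = 0.125408
  L_B = e^(−10.0)·10.0^4/4! = 0.0189166
Unnormalised posteriors:
  w_A·L_A = 0.76 × 0.125408 = 0.0953105
  w_B·L_B = 0.24 × 0.0189166 = 0.00453999
Normaliser: 0.0953105 + 0.00453999 = 0.0998505
So the posterior for Class A is 0.0953105 / 0.0998505 ≈ 0.9545.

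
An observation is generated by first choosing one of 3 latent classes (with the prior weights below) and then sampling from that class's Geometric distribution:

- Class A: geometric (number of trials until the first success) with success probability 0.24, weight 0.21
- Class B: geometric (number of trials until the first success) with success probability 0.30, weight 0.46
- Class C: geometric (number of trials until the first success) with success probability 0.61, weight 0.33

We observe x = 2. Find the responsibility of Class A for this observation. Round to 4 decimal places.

0.1795

P(component k | x) = π_k·f_k(x) / marginal(x), where marginal(x) = Σ_j π_j·f_j(x).
Evaluate each component's likelihood at the observed value:
  f_A = 0.24·(1−0.24)^1 = 0.24·0.76 = 0.1824
  f_B = 0.30·(1−0.30)^1 = 0.30·0.7 = 0.21
  f_C = 0.61·(1−0.61)^1 = 0.61·0.39 = 0.2379
Unnormalised posteriors:
  π_A·f_A = 0.21 × 0.1824 = 0.038304
  π_B·f_B = 0.46 × 0.21 = 0.0966
  π_C·f_C = 0.33 × 0.2379 = 0.078507
Sum: 0.038304 + 0.0966 + 0.078507 = 0.213411
P(Class A | x) = 0.038304 / 0.213411 ≈ 0.1795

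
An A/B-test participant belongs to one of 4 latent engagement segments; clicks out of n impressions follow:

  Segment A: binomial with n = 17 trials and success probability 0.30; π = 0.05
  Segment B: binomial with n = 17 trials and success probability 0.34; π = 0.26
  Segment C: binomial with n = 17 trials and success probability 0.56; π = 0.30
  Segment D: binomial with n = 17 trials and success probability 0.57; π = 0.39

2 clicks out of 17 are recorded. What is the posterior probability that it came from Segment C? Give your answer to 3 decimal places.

0.005

Posterior ∝ prior × likelihood, so P(k | x) ∝ w_k f_k(x); normalise over all components.
Binomial probabilities:
  p_A = C(17,2)·0.30^2·0.70^15 = 136·0.09·0.00474756 = 0.0581102
  p_B = C(17,2)·0.34^2·0.66^15 = 136·0.1156·0.00196408 = 0.0308785
  p_C = C(17,2)·0.56^2·0.44^15 = 136·0.3136·4.48529e-06 = 0.000191296
  p_D = C(17,2)·0.57^2·0.43^15 = 136·0.3249·3.17707e-06 = 0.000140383
Unnormalised posteriors:
  w_A·p_A = 0.05 × 0.0581102 = 0.00290551
  w_B·p_B = 0.26 × 0.0308785 = 0.0080284
  w_C·p_C = 0.30 × 0.000191296 = 5.73887e-05
  w_D·p_D = 0.39 × 0.000140383 = 5.47495e-05
Denominator: 0.00290551 + 0.0080284 + 5.73887e-05 + 5.47495e-05 = 0.011046
Responsibility of Segment C: 5.73887e-05 / 0.011046 ≈ 0.005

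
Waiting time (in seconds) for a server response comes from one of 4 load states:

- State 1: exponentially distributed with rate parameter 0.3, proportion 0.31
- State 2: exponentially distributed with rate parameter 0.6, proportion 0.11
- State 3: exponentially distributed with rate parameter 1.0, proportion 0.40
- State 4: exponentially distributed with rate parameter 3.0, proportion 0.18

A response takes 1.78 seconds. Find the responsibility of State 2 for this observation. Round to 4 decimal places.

Posterior ∝ prior × likelihood, so P(k | x) ∝ π_k f_k(x); normalise over all components.
Evaluate each component's likelihood at the observed value:
  f_1 = 0.175877
  f_2 = 0.206217
  f_3 = 0.168638
  f_4 = 0.0143876
Prior × likelihood for each component:
  π_1·f_1 = 0.31 × 0.175877 = 0.0545217
  π_2·f_2 = 0.11 × 0.206217 = 0.0226839
  π_3·f_3 = 0.40 × 0.168638 = 0.0674553
  π_4·f_4 = 0.18 × 0.0143876 = 0.00258977
Sum: 0.0545217 + 0.0226839 + 0.0674553 + 0.00258977 = 0.147251
P(State 2 | 1.78 seconds) = 0.0226839 / 0.147251 ≈ 0.1540

0.1540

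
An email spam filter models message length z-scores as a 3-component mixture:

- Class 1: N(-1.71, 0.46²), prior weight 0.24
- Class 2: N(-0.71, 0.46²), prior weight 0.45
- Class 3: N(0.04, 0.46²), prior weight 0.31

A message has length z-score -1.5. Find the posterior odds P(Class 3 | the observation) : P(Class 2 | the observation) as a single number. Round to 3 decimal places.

Since P(k|x) ∝ π_k f_k(x), the posterior odds are π_i f_i(x) / (π_j f_j(x)).
Component likelihoods at x = -1.5:
  p_1 = 0.781441
  p_2 = 0.198468
  p_3 = 0.00319432
Odds = (0.31/0.45) × (0.00319432/0.198468) = 0.688889 × 0.0160949 ≈ 0.011

0.011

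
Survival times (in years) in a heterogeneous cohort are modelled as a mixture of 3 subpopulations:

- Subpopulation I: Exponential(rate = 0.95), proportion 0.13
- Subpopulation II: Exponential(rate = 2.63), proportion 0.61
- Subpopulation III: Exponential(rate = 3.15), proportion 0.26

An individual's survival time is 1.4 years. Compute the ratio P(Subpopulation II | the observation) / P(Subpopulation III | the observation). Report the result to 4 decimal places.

4.0567

The posterior odds equal the prior odds times the likelihood ratio: (π_i/π_j)·(f_i(x)/f_j(x)).
Component likelihoods at x = 1.4 years:
  L_I = 0.251253
  L_II = 0.0662039
  L_III = 0.0382888
Odds = (0.61/0.26) × (0.0662039/0.0382888) = 2.34615 × 1.72907 ≈ 4.0567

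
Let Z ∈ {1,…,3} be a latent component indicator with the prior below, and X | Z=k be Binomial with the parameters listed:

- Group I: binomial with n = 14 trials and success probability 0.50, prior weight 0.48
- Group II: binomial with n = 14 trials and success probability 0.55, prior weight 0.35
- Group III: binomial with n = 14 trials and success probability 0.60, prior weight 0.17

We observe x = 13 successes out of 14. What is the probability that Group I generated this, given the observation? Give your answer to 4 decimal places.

The responsibility of component k is π_k f_k(x) divided by Σ_j π_j f_j(x).
Binomial probabilities:
  f_I = 0.000854492
  f_II = 0.00265494
  f_III = 0.00731399
Unnormalised posteriors:
  π_I·f_I = 0.48 × 0.000854492 = 0.000410156
  π_II·f_II = 0.35 × 0.00265494 = 0.000929231
  π_III·f_III = 0.17 × 0.00731399 = 0.00124338
Marginal: 0.000410156 + 0.000929231 + 0.00124338 = 0.00258277
P(Group I | x) ≈ 0.1588

0.1588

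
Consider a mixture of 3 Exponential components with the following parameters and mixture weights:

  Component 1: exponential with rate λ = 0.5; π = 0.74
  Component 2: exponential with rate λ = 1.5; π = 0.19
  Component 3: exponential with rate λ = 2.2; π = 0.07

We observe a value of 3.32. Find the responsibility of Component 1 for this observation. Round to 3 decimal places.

By Bayes' theorem, P(k | x) = π_k f_k(x) / Σ_j π_j f_j(x).
Exponential densities:
  p_1 = 0.0950695
  p_2 = 0.0103111
  p_3 = 0.00148025
Prior × likelihood for each component:
  π_1·p_1 = 0.74 × 0.0950695 = 0.0703514
  π_2·p_2 = 0.19 × 0.0103111 = 0.00195911
  π_3·p_3 = 0.07 × 0.00148025 = 0.000103618
Marginal: 0.0703514 + 0.00195911 + 0.000103618 = 0.0724141
P(Component 1 | 3.32) ≈ 0.972

0.972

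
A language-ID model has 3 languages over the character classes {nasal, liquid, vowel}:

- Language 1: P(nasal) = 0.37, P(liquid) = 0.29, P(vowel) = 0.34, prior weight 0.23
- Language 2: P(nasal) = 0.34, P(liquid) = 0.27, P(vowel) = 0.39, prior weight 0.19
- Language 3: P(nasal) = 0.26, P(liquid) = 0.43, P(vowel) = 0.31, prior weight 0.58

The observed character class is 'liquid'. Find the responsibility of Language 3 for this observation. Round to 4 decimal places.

P(component k | x) = P(Z=k)·f_k(x) / marginal(x), where marginal(x) = Σ_j P(Z=j)·f_j(x).
Evaluate each component's likelihood at the observed value:
  p_1 = 0.29
  p_2 = 0.27
  p_3 = 0.43
Weight by the priors:
  P(Z=1)·p_1 = 0.23 × 0.29 = 0.0667
  P(Z=2)·p_2 = 0.19 × 0.27 = 0.0513
  P(Z=3)·p_3 = 0.58 × 0.43 = 0.2494
Marginal: 0.0667 + 0.0513 + 0.2494 = 0.3674
P(Language 3 | x) ≈ 0.6788

0.6788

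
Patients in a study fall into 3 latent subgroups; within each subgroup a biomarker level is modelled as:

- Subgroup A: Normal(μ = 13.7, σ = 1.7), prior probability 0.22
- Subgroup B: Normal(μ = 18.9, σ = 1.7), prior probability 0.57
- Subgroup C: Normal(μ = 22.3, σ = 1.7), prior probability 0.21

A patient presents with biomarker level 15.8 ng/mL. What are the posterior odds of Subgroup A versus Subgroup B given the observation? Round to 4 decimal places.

0.9490

Only the two components matter; the odds are (π_i f_i(x)) / (π_j f_j(x)).
Evaluate each component's likelihood at the observed value:
  L_A = (1/(1.7·√(2π)))·exp(−(15.8−13.7)²/(2·1.7²)) = 0.234672·exp(-0.76298) = 0.109422
  L_B = (1/(1.7·√(2π)))·exp(−(15.8−18.9)²/(2·1.7²)) = 0.234672·exp(-1.66263) = 0.0445031
  L_C = (1/(1.7·√(2π)))·exp(−(15.8−22.3)²/(2·1.7²)) = 0.234672·exp(-7.30969) = 0.000157001
Odds = (0.22/0.57) × (0.109422/0.0445031) = 0.385965 × 2.45875 ≈ 0.9490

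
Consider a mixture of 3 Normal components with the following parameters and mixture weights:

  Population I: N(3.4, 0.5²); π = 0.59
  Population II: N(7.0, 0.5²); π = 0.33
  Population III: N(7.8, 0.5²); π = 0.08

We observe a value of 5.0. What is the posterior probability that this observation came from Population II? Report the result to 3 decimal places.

Apply Bayes' rule: the posterior for each component is proportional to its prior times its likelihood at x.
Normal densities:
  p_I = 0.00476818
  p_II = 0.00026766
  p_III = 1.23652e-07
Prior × likelihood for each component:
  w_I·p_I = 0.59 × 0.00476818 = 0.00281322
  w_II·p_II = 0.33 × 0.00026766 = 8.83279e-05
  w_III·p_III = 0.08 × 1.23652e-07 = 9.89219e-09
Marginal: 0.00281322 + 8.83279e-05 + 9.89219e-09 = 0.00290156
So the posterior for Population II is 8.83279e-05 / 0.00290156 ≈ 0.030.

0.030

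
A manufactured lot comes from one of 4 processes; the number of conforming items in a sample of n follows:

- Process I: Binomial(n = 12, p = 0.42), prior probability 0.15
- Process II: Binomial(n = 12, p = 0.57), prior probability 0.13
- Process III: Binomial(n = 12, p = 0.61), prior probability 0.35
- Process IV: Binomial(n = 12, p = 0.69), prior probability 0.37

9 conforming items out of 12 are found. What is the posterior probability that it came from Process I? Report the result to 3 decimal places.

0.017

By Bayes' theorem, P(k | x) = π_k f_k(x) / Σ_j π_j f_j(x).
Evaluate each component's likelihood at the observed value:
  L_I = C(12,9)·0.42^9·0.58^3 = 220·0.000406671·0.195112 = 0.0174562
  L_II = C(12,9)·0.57^9·0.43^3 = 220·0.00635146·0.079507 = 0.111097
  L_III = C(12,9)·0.61^9·0.39^3 = 220·0.0116941·0.059319 = 0.152611
  L_IV = C(12,9)·0.69^9·0.31^3 = 220·0.0354521·0.029791 = 0.232354
Multiply by the mixture weights:
  π_I·L_I = 0.15 × 0.0174562 = 0.00261843
  π_II·L_II = 0.13 × 0.111097 = 0.0144426
  π_III·L_III = 0.35 × 0.152611 = 0.0534137
  π_IV·L_IV = 0.37 × 0.232354 = 0.0859709
Marginal: 0.00261843 + 0.0144426 + 0.0534137 + 0.0859709 = 0.156446
So the posterior for Process I is 0.00261843 / 0.156446 ≈ 0.017.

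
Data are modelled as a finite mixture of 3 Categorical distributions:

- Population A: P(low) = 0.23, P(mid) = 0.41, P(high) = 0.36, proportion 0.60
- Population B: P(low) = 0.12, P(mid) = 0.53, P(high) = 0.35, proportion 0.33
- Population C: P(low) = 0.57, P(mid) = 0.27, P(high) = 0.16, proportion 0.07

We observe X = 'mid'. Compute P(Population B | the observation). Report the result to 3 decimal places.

0.398

Apply Bayes' rule: the posterior for each component is proportional to its prior times its likelihood at x.
Evaluate each component's likelihood at the observed value:
  L_A = P(mid | comp) = 0.41
  L_B = P(mid | comp) = 0.53
  L_C = P(mid | comp) = 0.27
Prior × likelihood for each component:
  π_A·L_A = 0.60 × 0.41 = 0.246
  π_B·L_B = 0.33 × 0.53 = 0.1749
  π_C·L_C = 0.07 × 0.27 = 0.0189
Denominator: 0.246 + 0.1749 + 0.0189 = 0.4398
So the posterior for Population B is 0.1749 / 0.4398 ≈ 0.398.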